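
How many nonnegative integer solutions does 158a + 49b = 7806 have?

1

gcd(158, 49):
  158 = 3*49 + 11
  49 = 4*11 + 5
  11 = 2*5 + 1
  5 = 5*1
so gcd(158, 49) = 1.
Back-substitute for Bézout coefficients:
  1 = 11 - 2*5
  ... = 158*(9) + 49*(-29)
Scale by 7806: one solution is (70254, -226374). Reduce a mod 49: (37, 40).
General: a = 37 + 49t, b = 40 - 158t.
a ≥ 0 ⇒ t ≥ 0; b ≥ 0 ⇒ t ≤ 0. So t ∈ [0, 0]: 1 solution.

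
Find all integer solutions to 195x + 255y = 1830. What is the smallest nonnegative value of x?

12

gcd(255, 195) = 15  (255 = 1·195 + 60, 195 = 3·60 + 15, 60 = 4·15).
15 divides 1830, so solutions exist.
Back-substituting, 195·(4) + 255·(-3) = 15.
Scale by 1830/15 = 122: (x₀, y₀) = (488, -366).
General solution: x = 488 + 17t, y = -366 - 13t for integer t.
x ≥ 0: smallest is 488 mod 17 = 12 (at t = -28), with y = -2.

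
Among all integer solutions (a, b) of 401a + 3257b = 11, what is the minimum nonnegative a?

1527

gcd(3257, 401) = 1.
1 divides 11, so solutions exist.
By Bézout, 401×(731) + 3257×(-90) = 1.
Scale by 11/1 = 11: (a₀, b₀) = (8041, -990).
General solution: a = 8041 + 3257t, b = -990 - 401t for integer t.
a ≥ 0: smallest is 8041 mod 3257 = 1527 (at t = -2), with b = -188.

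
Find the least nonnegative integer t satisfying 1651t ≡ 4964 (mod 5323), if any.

gcd(5323, 1651) = 1  (5323 = 3×1651 + 370, 1651 = 4×370 + 171, 370 = 2×171 + 28, 171 = 6×28 + 3, 28 = 9×3 + 1, 3 = 3×1).
1 divides 4964, so solutions exist.
Back-substituting, 1651×(-1712) + 5323×(531) = 1.
So 1651×(-1712) ≡ 1 (mod 5323); multiply by 4964: t ≡ -8498368 (mod 5323).
Smallest nonnegative: t = -8498368 mod 5323 = 2463.

2463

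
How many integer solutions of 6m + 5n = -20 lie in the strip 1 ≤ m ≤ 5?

gcd(6, 5) = 1.
By Bézout, 6·(1) + 5·(-1) = 1.
Particular solution: (0, -4).
General solution: m = 0 + 5t, n = -4 - 6t for integer t.
1 ≤ 0 + 5t ≤ 5 gives t ∈ [1, 1], which is 1 value.

1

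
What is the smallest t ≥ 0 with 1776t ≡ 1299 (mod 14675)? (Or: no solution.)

6074

gcd(14675, 1776):
  14675 = 8×1776 + 467
  1776 = 3×467 + 375
  467 = 1×375 + 92
  375 = 4×92 + 7
  92 = 13×7 + 1
  7 = 7×1
so gcd(14675, 1776) = 1.
1 divides 1299, so solutions exist.
Back-substitute for Bézout coefficients:
  1 = 92 - 13×7
  ... = 1776×(-2074) + 14675×(251)
So 1776×(-2074) ≡ 1 (mod 14675); multiply by 1299: t ≡ -2694126 (mod 14675).
Smallest nonnegative: t = -2694126 mod 14675 = 6074.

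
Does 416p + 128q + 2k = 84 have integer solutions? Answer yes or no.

yes

gcd(416, 128):
  416 = 3*128 + 32
  128 = 4*32
so gcd(416, 128) = 32.
gcd(32, 2) = 2.
2 divides 84, so integer solutions exist.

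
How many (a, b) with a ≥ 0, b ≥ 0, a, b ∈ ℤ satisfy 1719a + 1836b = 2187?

0

gcd(1836, 1719) = 9  (1836 = 1×1719 + 117, 1719 = 14×117 + 81, 117 = 1×81 + 36, 81 = 2×36 + 9, 36 = 4×9).
Back-substituting, 1719×(47) + 1836×(-44) = 9.
Scale by 243: one solution is (11421, -10692). Reduce a mod 204: (201, -187).
General: a = 201 + 204t, b = -187 - 191t.
a ≥ 0 ⇒ t ≥ 0; b ≥ 0 ⇒ t ≤ -1. So t ∈ [0, -1]: 0 solutions.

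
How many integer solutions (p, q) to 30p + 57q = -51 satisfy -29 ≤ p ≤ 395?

22

gcd(57, 30) = 3  (57 = 1*30 + 27, 30 = 1*27 + 3, 27 = 9*3).
Back-substituting, 30*(2) + 57*(-1) = 3.
Scale by -17: particular solution (-34, 17); reduce p mod 19: (4, -3).
General solution: p = 4 + 19t, q = -3 - 10t for integer t.
-29 ≤ 4 + 19t ≤ 395 gives t ∈ [-1, 20], which is 22 values.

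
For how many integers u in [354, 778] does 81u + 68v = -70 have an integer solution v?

gcd(81, 68) = 1  (81 = 1·68 + 13, 68 = 5·13 + 3, 13 = 4·3 + 1, 3 = 3·1).
Back-substituting, 81·(21) + 68·(-25) = 1.
Scale by -70: particular solution (-1470, 1750); reduce u mod 68: (26, -32).
General solution: u = 26 + 68t, v = -32 - 81t for integer t.
354 ≤ 26 + 68t ≤ 778 gives t ∈ [5, 11], which is 7 values.

7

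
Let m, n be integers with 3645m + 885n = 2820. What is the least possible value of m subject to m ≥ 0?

gcd(3645, 885):
  3645 = 4×885 + 105
  885 = 8×105 + 45
  105 = 2×45 + 15
  45 = 3×15
so gcd(3645, 885) = 15.
15 divides 2820, so solutions exist.
Back-substitute for Bézout coefficients:
  15 = 105 - 2×45
  ... = 3645×(17) + 885×(-70)
Scale by 2820/15 = 188: (m₀, n₀) = (3196, -13160).
General solution: m = 3196 + 59t, n = -13160 - 243t for integer t.
m ≥ 0: smallest is 3196 mod 59 = 10 (at t = -54), with n = -38.

10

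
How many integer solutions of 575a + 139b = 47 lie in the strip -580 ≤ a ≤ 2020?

gcd(575, 139):
  575 = 4*139 + 19
  139 = 7*19 + 6
  19 = 3*6 + 1
  6 = 6*1
so gcd(575, 139) = 1.
Back-substitute for Bézout coefficients:
  1 = 19 - 3*6
  ... = 575*(22) + 139*(-91)
Scale by 47: particular solution (1034, -4277); reduce a mod 139: (61, -252).
General solution: a = 61 + 139t, b = -252 - 575t for integer t.
-580 ≤ 61 + 139t ≤ 2020 gives t ∈ [-4, 14], which is 19 values.

19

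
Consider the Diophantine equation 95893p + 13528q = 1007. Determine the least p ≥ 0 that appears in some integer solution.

gcd(95893, 13528) = 19  (95893 = 7·13528 + 1197, 13528 = 11·1197 + 361, 1197 = 3·361 + 114, 361 = 3·114 + 19, 114 = 6·19).
19 divides 1007, so solutions exist.
Back-substituting, 95893·(-113) + 13528·(801) = 19.
Scale by 1007/19 = 53: (p₀, q₀) = (-5989, 42453).
General solution: p = -5989 + 712t, q = 42453 - 5047t for integer t.
p ≥ 0: smallest is -5989 mod 712 = 419 (at t = 9), with q = -2970.

419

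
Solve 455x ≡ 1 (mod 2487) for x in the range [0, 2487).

2006

gcd(2487, 455) = 1  (2487 = 5*455 + 212, 455 = 2*212 + 31, 212 = 6*31 + 26, 31 = 1*26 + 5, 26 = 5*5 + 1, 5 = 5*1).
Back-substituting, 455*(-481) + 2487*(88) = 1.
So 455*-481 ≡ 1 (mod 2487), and -481 mod 2487 = 2006.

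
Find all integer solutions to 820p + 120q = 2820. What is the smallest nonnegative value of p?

3

gcd(820, 120):
  820 = 6×120 + 100
  120 = 1×100 + 20
  100 = 5×20
so gcd(820, 120) = 20.
20 divides 2820, so solutions exist.
Back-substitute for Bézout coefficients:
  20 = 120 - 1×100
  ... = 820×(-1) + 120×(7)
Scale by 2820/20 = 141: (p₀, q₀) = (-141, 987).
General solution: p = -141 + 6t, q = 987 - 41t for integer t.
p ≥ 0: smallest is -141 mod 6 = 3 (at t = 24), with q = 3.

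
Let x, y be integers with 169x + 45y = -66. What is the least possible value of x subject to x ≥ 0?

6

gcd(169, 45) = 1.
1 divides -66, so solutions exist.
By Bézout, 169*(4) + 45*(-15) = 1.
Scale by -66/1 = -66: (x₀, y₀) = (-264, 990).
General solution: x = -264 + 45t, y = 990 - 169t for integer t.
x ≥ 0: smallest is -264 mod 45 = 6 (at t = 6), with y = -24.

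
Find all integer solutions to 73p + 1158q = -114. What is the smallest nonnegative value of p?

gcd(1158, 73):
  1158 = 15*73 + 63
  73 = 1*63 + 10
  63 = 6*10 + 3
  10 = 3*3 + 1
  3 = 3*1
so gcd(1158, 73) = 1.
1 divides -114, so solutions exist.
Back-substitute for Bézout coefficients:
  1 = 10 - 3*3
  ... = 73*(349) + 1158*(-22)
Scale by -114/1 = -114: (p₀, q₀) = (-39786, 2508).
General solution: p = -39786 + 1158t, q = 2508 - 73t for integer t.
p ≥ 0: smallest is -39786 mod 1158 = 744 (at t = 35), with q = -47.

744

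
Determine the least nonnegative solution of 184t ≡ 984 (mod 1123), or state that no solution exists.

103

gcd(1123, 184):
  1123 = 6*184 + 19
  184 = 9*19 + 13
  19 = 1*13 + 6
  13 = 2*6 + 1
  6 = 6*1
so gcd(1123, 184) = 1.
1 divides 984, so solutions exist.
Back-substitute for Bézout coefficients:
  1 = 13 - 2*6
  ... = 184*(177) + 1123*(-29)
So 184*(177) ≡ 1 (mod 1123); multiply by 984: t ≡ 174168 (mod 1123).
Smallest nonnegative: t = 174168 mod 1123 = 103.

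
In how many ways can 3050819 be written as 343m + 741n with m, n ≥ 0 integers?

gcd(741, 343) = 1.
By Bézout, 343*(229) + 741*(-106) = 1.
One solution: (521, 3876).
General: m = 521 + 741t, n = 3876 - 343t.
m ≥ 0 ⇒ t ≥ 0; n ≥ 0 ⇒ t ≤ 11. So t ∈ [0, 11]: 12 solutions.

12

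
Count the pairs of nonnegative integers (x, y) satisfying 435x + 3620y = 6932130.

gcd(3620, 435):
  3620 = 8*435 + 140
  435 = 3*140 + 15
  140 = 9*15 + 5
  15 = 3*5
so gcd(3620, 435) = 5.
Back-substitute for Bézout coefficients:
  5 = 140 - 9*15
  ... = 435*(-233) + 3620*(28)
Scale by 1386426: one solution is (-323037258, 38819928). Reduce x mod 724: (682, 1833).
General: x = 682 + 724t, y = 1833 - 87t.
x ≥ 0 ⇒ t ≥ 0; y ≥ 0 ⇒ t ≤ 21. So t ∈ [0, 21]: 22 solutions.

22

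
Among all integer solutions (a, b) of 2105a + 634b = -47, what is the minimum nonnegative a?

31

gcd(2105, 634) = 1  (2105 = 3*634 + 203, 634 = 3*203 + 25, 203 = 8*25 + 3, 25 = 8*3 + 1, 3 = 3*1).
1 divides -47, so solutions exist.
Back-substituting, 2105*(-203) + 634*(674) = 1.
Scale by -47/1 = -47: (a₀, b₀) = (9541, -31678).
General solution: a = 9541 + 634t, b = -31678 - 2105t for integer t.
a ≥ 0: smallest is 9541 mod 634 = 31 (at t = -15), with b = -103.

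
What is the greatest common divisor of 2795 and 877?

gcd(2795, 877):
  2795 = 3·877 + 164
  877 = 5·164 + 57
  164 = 2·57 + 50
  57 = 1·50 + 7
  50 = 7·7 + 1
  7 = 7·1
so gcd(2795, 877) = 1.

1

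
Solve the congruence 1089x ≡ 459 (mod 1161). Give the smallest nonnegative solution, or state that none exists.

gcd(1161, 1089) = 9  (1161 = 1*1089 + 72, 1089 = 15*72 + 9, 72 = 8*9).
9 divides 459, so solutions exist.
Back-substituting, 1089*(16) + 1161*(-15) = 9.
So 1089*(16) ≡ 9 (mod 1161); multiply by 51: x ≡ 816 (mod 129).
Smallest nonnegative: x = 816 mod 129 = 42.

42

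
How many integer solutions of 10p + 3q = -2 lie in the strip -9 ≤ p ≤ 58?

23

gcd(10, 3) = 1  (10 = 3×3 + 1, 3 = 3×1).
Back-substituting, 10×(1) + 3×(-3) = 1.
Scale by -2: particular solution (-2, 6); reduce p mod 3: (1, -4).
General solution: p = 1 + 3t, q = -4 - 10t for integer t.
-9 ≤ 1 + 3t ≤ 58 gives t ∈ [-3, 19], which is 23 values.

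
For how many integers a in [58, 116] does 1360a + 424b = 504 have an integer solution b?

1

gcd(1360, 424):
  1360 = 3·424 + 88
  424 = 4·88 + 72
  88 = 1·72 + 16
  72 = 4·16 + 8
  16 = 2·8
so gcd(1360, 424) = 8.
Back-substitute for Bézout coefficients:
  8 = 72 - 4·16
  ... = 1360·(-24) + 424·(77)
Scale by 63: particular solution (-1512, 4851); reduce a mod 53: (25, -79).
General solution: a = 25 + 53t, b = -79 - 170t for integer t.
58 ≤ 25 + 53t ≤ 116 gives t ∈ [1, 1], which is 1 value.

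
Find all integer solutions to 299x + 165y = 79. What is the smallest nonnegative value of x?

gcd(299, 165) = 1  (299 = 1×165 + 134, 165 = 1×134 + 31, 134 = 4×31 + 10, 31 = 3×10 + 1, 10 = 10×1).
1 divides 79, so solutions exist.
Back-substituting, 299×(-16) + 165×(29) = 1.
Scale by 79/1 = 79: (x₀, y₀) = (-1264, 2291).
General solution: x = -1264 + 165t, y = 2291 - 299t for integer t.
x ≥ 0: smallest is -1264 mod 165 = 56 (at t = 8), with y = -101.

56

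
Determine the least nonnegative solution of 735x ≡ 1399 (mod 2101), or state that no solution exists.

505

gcd(2101, 735) = 1  (2101 = 2×735 + 631, 735 = 1×631 + 104, 631 = 6×104 + 7, 104 = 14×7 + 6, 7 = 1×6 + 1, 6 = 6×1).
1 divides 1399, so solutions exist.
Back-substituting, 735×(-303) + 2101×(106) = 1.
So 735×(-303) ≡ 1 (mod 2101); multiply by 1399: x ≡ -423897 (mod 2101).
Smallest nonnegative: x = -423897 mod 2101 = 505.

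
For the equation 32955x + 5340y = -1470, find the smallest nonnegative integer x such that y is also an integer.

gcd(32955, 5340) = 15  (32955 = 6×5340 + 915, 5340 = 5×915 + 765, 915 = 1×765 + 150, 765 = 5×150 + 15, 150 = 10×15).
15 divides -1470, so solutions exist.
Back-substituting, 32955×(-35) + 5340×(216) = 15.
Scale by -1470/15 = -98: (x₀, y₀) = (3430, -21168).
General solution: x = 3430 + 356t, y = -21168 - 2197t for integer t.
x ≥ 0: smallest is 3430 mod 356 = 226 (at t = -9), with y = -1395.

226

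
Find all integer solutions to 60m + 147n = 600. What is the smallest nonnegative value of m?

gcd(147, 60):
  147 = 2·60 + 27
  60 = 2·27 + 6
  27 = 4·6 + 3
  6 = 2·3
so gcd(147, 60) = 3.
3 divides 600, so solutions exist.
Back-substitute for Bézout coefficients:
  3 = 27 - 4·6
  ... = 60·(-22) + 147·(9)
Scale by 600/3 = 200: (m₀, n₀) = (-4400, 1800).
General solution: m = -4400 + 49t, n = 1800 - 20t for integer t.
m ≥ 0: smallest is -4400 mod 49 = 10 (at t = 90), with n = 0.

10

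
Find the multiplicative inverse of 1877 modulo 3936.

gcd(3936, 1877) = 1.
By Bézout, 1877*(-1795) + 3936*(856) = 1.
So 1877*-1795 ≡ 1 (mod 3936), and -1795 mod 3936 = 2141.

2141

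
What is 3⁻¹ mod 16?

gcd(16, 3):
  16 = 5×3 + 1
  3 = 3×1
so gcd(16, 3) = 1.
Back-substitute for Bézout coefficients:
  1 = 16 - 5×3
  ... = 3×(-5) + 16×(1)
So 3×-5 ≡ 1 (mod 16), and -5 mod 16 = 11.

11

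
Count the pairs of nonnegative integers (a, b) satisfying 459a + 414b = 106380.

5

gcd(459, 414) = 9.
By Bézout, 459*(-9) + 414*(10) = 9.
One solution: (18, 237).
General: a = 18 + 46t, b = 237 - 51t.
a ≥ 0 ⇒ t ≥ 0; b ≥ 0 ⇒ t ≤ 4. So t ∈ [0, 4]: 5 solutions.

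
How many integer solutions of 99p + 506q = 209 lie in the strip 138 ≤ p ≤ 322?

gcd(506, 99):
  506 = 5×99 + 11
  99 = 9×11
so gcd(506, 99) = 11.
Back-substitute for Bézout coefficients:
  11 = 506 - 5×99
  ... = 99×(-5) + 506×(1)
Scale by 19: particular solution (-95, 19); reduce p mod 46: (43, -8).
General solution: p = 43 + 46t, q = -8 - 9t for integer t.
138 ≤ 43 + 46t ≤ 322 gives t ∈ [3, 6], which is 4 values.

4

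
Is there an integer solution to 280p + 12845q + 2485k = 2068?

no

gcd(12845, 280) = 35  (12845 = 45×280 + 245, 280 = 1×245 + 35, 245 = 7×35).
gcd(35, 2485) = 35.
35 does not divide 2068 (remainder 3), so no integer solutions.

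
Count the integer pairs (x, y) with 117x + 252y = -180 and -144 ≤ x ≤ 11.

5

gcd(252, 117) = 9.
By Bézout, 117·(13) + 252·(-6) = 9.
Particular solution: (20, -10).
General solution: x = 20 + 28t, y = -10 - 13t for integer t.
-144 ≤ 20 + 28t ≤ 11 gives t ∈ [-5, -1], which is 5 values.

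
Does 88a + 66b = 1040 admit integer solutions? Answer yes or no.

gcd(88, 66) = 22.
22 does not divide 1040 (remainder 6), so no integer solutions.

no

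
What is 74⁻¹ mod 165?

gcd(165, 74):
  165 = 2*74 + 17
  74 = 4*17 + 6
  17 = 2*6 + 5
  6 = 1*5 + 1
  5 = 5*1
so gcd(165, 74) = 1.
Back-substitute for Bézout coefficients:
  1 = 6 - 1*5
  ... = 74*(29) + 165*(-13)
So 74*29 ≡ 1 (mod 165), and 29 mod 165 = 29.

29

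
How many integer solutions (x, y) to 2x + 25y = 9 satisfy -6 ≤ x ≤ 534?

21

gcd(25, 2) = 1  (25 = 12·2 + 1, 2 = 2·1).
Back-substituting, 2·(-12) + 25·(1) = 1.
Scale by 9: particular solution (-108, 9); reduce x mod 25: (17, -1).
General solution: x = 17 + 25t, y = -1 - 2t for integer t.
-6 ≤ 17 + 25t ≤ 534 gives t ∈ [0, 20], which is 21 values.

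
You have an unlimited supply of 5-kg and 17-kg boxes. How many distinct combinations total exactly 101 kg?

1

Need nonnegative integers with 5j + 17k = 101.
gcd(5, 17) = 1, and 5·(7) + 17·(-2) = 1.
So (j₀, k₀) = (707, -202); general j = 707 + 17t, k = -202 - 5t.
j ≥ 0 ⇒ t ≥ -41; k ≥ 0 ⇒ t ≤ -41. That's 1 value of t.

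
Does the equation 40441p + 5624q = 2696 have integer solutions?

no

gcd(40441, 5624) = 37  (40441 = 7*5624 + 1073, 5624 = 5*1073 + 259, 1073 = 4*259 + 37, 259 = 7*37).
37 does not divide 2696 (remainder 32), so no integer solutions.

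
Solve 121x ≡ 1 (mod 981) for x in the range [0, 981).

gcd(981, 121) = 1  (981 = 8·121 + 13, 121 = 9·13 + 4, 13 = 3·4 + 1, 4 = 4·1).
Back-substituting, 121·(-227) + 981·(28) = 1.
So 121·-227 ≡ 1 (mod 981), and -227 mod 981 = 754.

754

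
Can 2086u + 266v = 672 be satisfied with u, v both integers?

yes

gcd(2086, 266) = 14  (2086 = 7·266 + 224, 266 = 1·224 + 42, 224 = 5·42 + 14, 42 = 3·14).
14 divides 672, so integer solutions exist.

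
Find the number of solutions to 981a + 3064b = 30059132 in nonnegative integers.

10

gcd(3064, 981) = 1.
By Bézout, 981*(709) + 3064*(-227) = 1.
One solution: (2956, 8864).
General: a = 2956 + 3064t, b = 8864 - 981t.
a ≥ 0 ⇒ t ≥ 0; b ≥ 0 ⇒ t ≤ 9. So t ∈ [0, 9]: 10 solutions.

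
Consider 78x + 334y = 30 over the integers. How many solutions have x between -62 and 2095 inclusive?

gcd(334, 78) = 2.
By Bézout, 78*(30) + 334*(-7) = 2.
Particular solution: (116, -27).
General solution: x = 116 + 167t, y = -27 - 39t for integer t.
-62 ≤ 116 + 167t ≤ 2095 gives t ∈ [-1, 11], which is 13 values.

13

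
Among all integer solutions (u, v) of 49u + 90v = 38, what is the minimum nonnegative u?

32

gcd(90, 49):
  90 = 1×49 + 41
  49 = 1×41 + 8
  41 = 5×8 + 1
  8 = 8×1
so gcd(90, 49) = 1.
1 divides 38, so solutions exist.
Back-substitute for Bézout coefficients:
  1 = 41 - 5×8
  ... = 49×(-11) + 90×(6)
Scale by 38/1 = 38: (u₀, v₀) = (-418, 228).
General solution: u = -418 + 90t, v = 228 - 49t for integer t.
u ≥ 0: smallest is -418 mod 90 = 32 (at t = 5), with v = -17.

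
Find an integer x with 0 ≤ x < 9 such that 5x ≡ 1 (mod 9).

2

gcd(9, 5) = 1  (9 = 1*5 + 4, 5 = 1*4 + 1, 4 = 4*1).
Back-substituting, 5*(2) + 9*(-1) = 1.
So 5*2 ≡ 1 (mod 9), and 2 mod 9 = 2.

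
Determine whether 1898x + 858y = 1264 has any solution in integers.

no

gcd(1898, 858):
  1898 = 2·858 + 182
  858 = 4·182 + 130
  182 = 1·130 + 52
  130 = 2·52 + 26
  52 = 2·26
so gcd(1898, 858) = 26.
26 does not divide 1264 (remainder 16), so no integer solutions.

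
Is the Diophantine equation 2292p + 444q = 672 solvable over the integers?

yes

gcd(2292, 444) = 12  (2292 = 5*444 + 72, 444 = 6*72 + 12, 72 = 6*12).
12 divides 672, so integer solutions exist.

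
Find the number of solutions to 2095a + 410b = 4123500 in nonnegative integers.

gcd(2095, 410) = 5.
By Bézout, 2095×(-9) + 410×(46) = 5.
One solution: (12, 9996).
General: a = 12 + 82t, b = 9996 - 419t.
a ≥ 0 ⇒ t ≥ 0; b ≥ 0 ⇒ t ≤ 23. So t ∈ [0, 23]: 24 solutions.

24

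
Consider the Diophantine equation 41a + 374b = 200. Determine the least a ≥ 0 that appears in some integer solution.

14

gcd(374, 41):
  374 = 9×41 + 5
  41 = 8×5 + 1
  5 = 5×1
so gcd(374, 41) = 1.
1 divides 200, so solutions exist.
Back-substitute for Bézout coefficients:
  1 = 41 - 8×5
  ... = 41×(73) + 374×(-8)
Scale by 200/1 = 200: (a₀, b₀) = (14600, -1600).
General solution: a = 14600 + 374t, b = -1600 - 41t for integer t.
a ≥ 0: smallest is 14600 mod 374 = 14 (at t = -39), with b = -1.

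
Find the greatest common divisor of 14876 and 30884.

gcd(30884, 14876):
  30884 = 2*14876 + 1132
  14876 = 13*1132 + 160
  1132 = 7*160 + 12
  160 = 13*12 + 4
  12 = 3*4
so gcd(30884, 14876) = 4.

4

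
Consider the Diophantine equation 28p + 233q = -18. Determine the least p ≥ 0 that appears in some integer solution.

gcd(233, 28):
  233 = 8×28 + 9
  28 = 3×9 + 1
  9 = 9×1
so gcd(233, 28) = 1.
1 divides -18, so solutions exist.
Back-substitute for Bézout coefficients:
  1 = 28 - 3×9
  ... = 28×(25) + 233×(-3)
Scale by -18/1 = -18: (p₀, q₀) = (-450, 54).
General solution: p = -450 + 233t, q = 54 - 28t for integer t.
p ≥ 0: smallest is -450 mod 233 = 16 (at t = 2), with q = -2.

16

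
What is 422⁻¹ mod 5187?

2741

gcd(5187, 422):
  5187 = 12*422 + 123
  422 = 3*123 + 53
  123 = 2*53 + 17
  53 = 3*17 + 2
  17 = 8*2 + 1
  2 = 2*1
so gcd(5187, 422) = 1.
Back-substitute for Bézout coefficients:
  1 = 17 - 8*2
  ... = 422*(-2446) + 5187*(199)
So 422*-2446 ≡ 1 (mod 5187), and -2446 mod 5187 = 2741.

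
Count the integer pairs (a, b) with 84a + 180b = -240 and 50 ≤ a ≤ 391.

23

gcd(180, 84) = 12  (180 = 2·84 + 12, 84 = 7·12).
Back-substituting, 84·(-2) + 180·(1) = 12.
Scale by -20: particular solution (40, -20); reduce a mod 15: (10, -6).
General solution: a = 10 + 15t, b = -6 - 7t for integer t.
50 ≤ 10 + 15t ≤ 391 gives t ∈ [3, 25], which is 23 values.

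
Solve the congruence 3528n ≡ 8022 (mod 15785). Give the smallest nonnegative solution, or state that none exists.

gcd(15785, 3528) = 7  (15785 = 4*3528 + 1673, 3528 = 2*1673 + 182, 1673 = 9*182 + 35, 182 = 5*35 + 7, 35 = 5*7).
7 divides 8022, so solutions exist.
Back-substituting, 3528*(434) + 15785*(-97) = 7.
So 3528*(434) ≡ 7 (mod 15785); multiply by 1146: n ≡ 497364 (mod 2255).
Smallest nonnegative: n = 497364 mod 2255 = 1264.

1264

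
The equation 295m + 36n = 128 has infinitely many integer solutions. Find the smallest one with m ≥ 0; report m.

8

gcd(295, 36):
  295 = 8*36 + 7
  36 = 5*7 + 1
  7 = 7*1
so gcd(295, 36) = 1.
1 divides 128, so solutions exist.
Back-substitute for Bézout coefficients:
  1 = 36 - 5*7
  ... = 295*(-5) + 36*(41)
Scale by 128/1 = 128: (m₀, n₀) = (-640, 5248).
General solution: m = -640 + 36t, n = 5248 - 295t for integer t.
m ≥ 0: smallest is -640 mod 36 = 8 (at t = 18), with n = -62.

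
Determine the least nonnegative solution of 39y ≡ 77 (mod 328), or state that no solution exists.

gcd(328, 39) = 1  (328 = 8*39 + 16, 39 = 2*16 + 7, 16 = 2*7 + 2, 7 = 3*2 + 1, 2 = 2*1).
1 divides 77, so solutions exist.
Back-substituting, 39*(143) + 328*(-17) = 1.
So 39*(143) ≡ 1 (mod 328); multiply by 77: y ≡ 11011 (mod 328).
Smallest nonnegative: y = 11011 mod 328 = 187.

187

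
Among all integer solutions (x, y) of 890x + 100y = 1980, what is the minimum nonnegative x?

gcd(890, 100):
  890 = 8·100 + 90
  100 = 1·90 + 10
  90 = 9·10
so gcd(890, 100) = 10.
10 divides 1980, so solutions exist.
Back-substitute for Bézout coefficients:
  10 = 100 - 1·90
  ... = 890·(-1) + 100·(9)
Scale by 1980/10 = 198: (x₀, y₀) = (-198, 1782).
General solution: x = -198 + 10t, y = 1782 - 89t for integer t.
x ≥ 0: smallest is -198 mod 10 = 2 (at t = 20), with y = 2.

2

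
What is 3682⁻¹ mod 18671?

gcd(18671, 3682) = 1  (18671 = 5×3682 + 261, 3682 = 14×261 + 28, 261 = 9×28 + 9, 28 = 3×9 + 1, 9 = 9×1).
Back-substituting, 3682×(2003) + 18671×(-395) = 1.
So 3682×2003 ≡ 1 (mod 18671), and 2003 mod 18671 = 2003.

2003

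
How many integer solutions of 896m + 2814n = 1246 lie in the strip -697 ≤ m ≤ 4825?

28

gcd(2814, 896):
  2814 = 3·896 + 126
  896 = 7·126 + 14
  126 = 9·14
so gcd(2814, 896) = 14.
Back-substitute for Bézout coefficients:
  14 = 896 - 7·126
  ... = 896·(22) + 2814·(-7)
Scale by 89: particular solution (1958, -623); reduce m mod 201: (149, -47).
General solution: m = 149 + 201t, n = -47 - 64t for integer t.
-697 ≤ 149 + 201t ≤ 4825 gives t ∈ [-4, 23], which is 28 values.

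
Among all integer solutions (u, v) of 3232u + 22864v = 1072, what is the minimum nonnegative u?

64

gcd(22864, 3232):
  22864 = 7·3232 + 240
  3232 = 13·240 + 112
  240 = 2·112 + 16
  112 = 7·16
so gcd(22864, 3232) = 16.
16 divides 1072, so solutions exist.
Back-substitute for Bézout coefficients:
  16 = 240 - 2·112
  ... = 3232·(-191) + 22864·(27)
Scale by 1072/16 = 67: (u₀, v₀) = (-12797, 1809).
General solution: u = -12797 + 1429t, v = 1809 - 202t for integer t.
u ≥ 0: smallest is -12797 mod 1429 = 64 (at t = 9), with v = -9.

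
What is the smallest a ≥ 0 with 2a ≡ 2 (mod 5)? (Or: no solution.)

gcd(5, 2):
  5 = 2×2 + 1
  2 = 2×1
so gcd(5, 2) = 1.
1 divides 2, so solutions exist.
Back-substitute for Bézout coefficients:
  1 = 5 - 2×2
  ... = 2×(-2) + 5×(1)
So 2×(-2) ≡ 1 (mod 5); multiply by 2: a ≡ -4 (mod 5).
Smallest nonnegative: a = -4 mod 5 = 1.

1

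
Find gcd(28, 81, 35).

gcd(81, 28) = 1  (81 = 2*28 + 25, 28 = 1*25 + 3, 25 = 8*3 + 1, 3 = 3*1).
gcd(1, 35) = 1.

1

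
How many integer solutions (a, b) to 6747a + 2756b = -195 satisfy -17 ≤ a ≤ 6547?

gcd(6747, 2756) = 13  (6747 = 2*2756 + 1235, 2756 = 2*1235 + 286, 1235 = 4*286 + 91, 286 = 3*91 + 13, 91 = 7*13).
Back-substituting, 6747*(-29) + 2756*(71) = 13.
Scale by -15: particular solution (435, -1065); reduce a mod 212: (11, -27).
General solution: a = 11 + 212t, b = -27 - 519t for integer t.
-17 ≤ 11 + 212t ≤ 6547 gives t ∈ [0, 30], which is 31 values.

31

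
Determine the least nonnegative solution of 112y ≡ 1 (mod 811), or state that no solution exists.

gcd(811, 112) = 1  (811 = 7×112 + 27, 112 = 4×27 + 4, 27 = 6×4 + 3, 4 = 1×3 + 1, 3 = 3×1).
1 divides 1, so solutions exist.
Back-substituting, 112×(210) + 811×(-29) = 1.
So 112×(210) ≡ 1 (mod 811); multiply by 1: y ≡ 210 (mod 811).
Smallest nonnegative: y = 210 mod 811 = 210.

210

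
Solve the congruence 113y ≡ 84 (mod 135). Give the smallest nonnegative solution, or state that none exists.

33

gcd(135, 113):
  135 = 1×113 + 22
  113 = 5×22 + 3
  22 = 7×3 + 1
  3 = 3×1
so gcd(135, 113) = 1.
1 divides 84, so solutions exist.
Back-substitute for Bézout coefficients:
  1 = 22 - 7×3
  ... = 113×(-43) + 135×(36)
So 113×(-43) ≡ 1 (mod 135); multiply by 84: y ≡ -3612 (mod 135).
Smallest nonnegative: y = -3612 mod 135 = 33.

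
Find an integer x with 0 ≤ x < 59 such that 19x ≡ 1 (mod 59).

gcd(59, 19) = 1  (59 = 3*19 + 2, 19 = 9*2 + 1, 2 = 2*1).
Back-substituting, 19*(28) + 59*(-9) = 1.
So 19*28 ≡ 1 (mod 59), and 28 mod 59 = 28.

28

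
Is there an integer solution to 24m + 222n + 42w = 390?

yes

gcd(222, 24) = 6.
gcd(6, 42) = 6.
6 divides 390, so integer solutions exist.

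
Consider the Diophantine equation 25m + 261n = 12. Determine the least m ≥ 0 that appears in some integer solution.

gcd(261, 25):
  261 = 10×25 + 11
  25 = 2×11 + 3
  11 = 3×3 + 2
  3 = 1×2 + 1
  2 = 2×1
so gcd(261, 25) = 1.
1 divides 12, so solutions exist.
Back-substitute for Bézout coefficients:
  1 = 3 - 1×2
  ... = 25×(94) + 261×(-9)
Scale by 12/1 = 12: (m₀, n₀) = (1128, -108).
General solution: m = 1128 + 261t, n = -108 - 25t for integer t.
m ≥ 0: smallest is 1128 mod 261 = 84 (at t = -4), with n = -8.

84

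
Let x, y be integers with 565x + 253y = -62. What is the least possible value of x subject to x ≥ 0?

gcd(565, 253) = 1  (565 = 2*253 + 59, 253 = 4*59 + 17, 59 = 3*17 + 8, 17 = 2*8 + 1, 8 = 8*1).
1 divides -62, so solutions exist.
Back-substituting, 565*(-30) + 253*(67) = 1.
Scale by -62/1 = -62: (x₀, y₀) = (1860, -4154).
General solution: x = 1860 + 253t, y = -4154 - 565t for integer t.
x ≥ 0: smallest is 1860 mod 253 = 89 (at t = -7), with y = -199.

89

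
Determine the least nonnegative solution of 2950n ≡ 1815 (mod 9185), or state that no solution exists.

gcd(9185, 2950) = 5.
5 divides 1815, so solutions exist.
By Bézout, 2950*(-850) + 9185*(273) = 5.
So 2950*(-850) ≡ 5 (mod 9185); multiply by 363: n ≡ -308550 (mod 1837).
Smallest nonnegative: n = -308550 mod 1837 = 66.

66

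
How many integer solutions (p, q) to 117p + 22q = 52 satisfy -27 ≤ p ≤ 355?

18

gcd(117, 22) = 1.
By Bézout, 117×(-3) + 22×(16) = 1.
Particular solution: (20, -104).
General solution: p = 20 + 22t, q = -104 - 117t for integer t.
-27 ≤ 20 + 22t ≤ 355 gives t ∈ [-2, 15], which is 18 values.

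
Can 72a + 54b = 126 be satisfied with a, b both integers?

yes

gcd(72, 54) = 18  (72 = 1×54 + 18, 54 = 3×18).
18 divides 126, so integer solutions exist.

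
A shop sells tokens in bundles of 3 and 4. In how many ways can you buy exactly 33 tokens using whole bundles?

Need nonnegative integers with 3j + 4k = 33.
gcd(3, 4) = 1, and 3·(-1) + 4·(1) = 1.
So (j₀, k₀) = (-33, 33); general j = -33 + 4t, k = 33 - 3t.
j ≥ 0 ⇒ t ≥ 9; k ≥ 0 ⇒ t ≤ 11. That's 3 values of t.

3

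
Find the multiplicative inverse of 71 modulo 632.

gcd(632, 71) = 1  (632 = 8·71 + 64, 71 = 1·64 + 7, 64 = 9·7 + 1, 7 = 7·1).
Back-substituting, 71·(-89) + 632·(10) = 1.
So 71·-89 ≡ 1 (mod 632), and -89 mod 632 = 543.

543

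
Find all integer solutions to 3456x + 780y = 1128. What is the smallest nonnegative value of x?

gcd(3456, 780):
  3456 = 4×780 + 336
  780 = 2×336 + 108
  336 = 3×108 + 12
  108 = 9×12
so gcd(3456, 780) = 12.
12 divides 1128, so solutions exist.
Back-substitute for Bézout coefficients:
  12 = 336 - 3×108
  ... = 3456×(7) + 780×(-31)
Scale by 1128/12 = 94: (x₀, y₀) = (658, -2914).
General solution: x = 658 + 65t, y = -2914 - 288t for integer t.
x ≥ 0: smallest is 658 mod 65 = 8 (at t = -10), with y = -34.

8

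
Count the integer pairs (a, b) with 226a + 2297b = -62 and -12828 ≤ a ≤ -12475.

gcd(2297, 226):
  2297 = 10×226 + 37
  226 = 6×37 + 4
  37 = 9×4 + 1
  4 = 4×1
so gcd(2297, 226) = 1.
Back-substitute for Bézout coefficients:
  1 = 37 - 9×4
  ... = 226×(-559) + 2297×(55)
Scale by -62: particular solution (34658, -3410); reduce a mod 2297: (203, -20).
General solution: a = 203 + 2297t, b = -20 - 226t for integer t.
-12828 ≤ 203 + 2297t ≤ -12475 gives t ∈ [-5, -6], which is 0 values.

0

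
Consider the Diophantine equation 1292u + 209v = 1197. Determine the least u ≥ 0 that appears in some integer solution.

gcd(1292, 209):
  1292 = 6*209 + 38
  209 = 5*38 + 19
  38 = 2*19
so gcd(1292, 209) = 19.
19 divides 1197, so solutions exist.
Back-substitute for Bézout coefficients:
  19 = 209 - 5*38
  ... = 1292*(-5) + 209*(31)
Scale by 1197/19 = 63: (u₀, v₀) = (-315, 1953).
General solution: u = -315 + 11t, v = 1953 - 68t for integer t.
u ≥ 0: smallest is -315 mod 11 = 4 (at t = 29), with v = -19.

4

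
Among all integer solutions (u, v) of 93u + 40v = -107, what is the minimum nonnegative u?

gcd(93, 40):
  93 = 2×40 + 13
  40 = 3×13 + 1
  13 = 13×1
so gcd(93, 40) = 1.
1 divides -107, so solutions exist.
Back-substitute for Bézout coefficients:
  1 = 40 - 3×13
  ... = 93×(-3) + 40×(7)
Scale by -107/1 = -107: (u₀, v₀) = (321, -749).
General solution: u = 321 + 40t, v = -749 - 93t for integer t.
u ≥ 0: smallest is 321 mod 40 = 1 (at t = -8), with v = -5.

1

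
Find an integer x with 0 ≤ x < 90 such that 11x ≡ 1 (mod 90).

gcd(90, 11) = 1  (90 = 8·11 + 2, 11 = 5·2 + 1, 2 = 2·1).
Back-substituting, 11·(41) + 90·(-5) = 1.
So 11·41 ≡ 1 (mod 90), and 41 mod 90 = 41.

41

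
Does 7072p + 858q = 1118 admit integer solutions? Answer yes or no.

gcd(7072, 858) = 26  (7072 = 8*858 + 208, 858 = 4*208 + 26, 208 = 8*26).
26 divides 1118, so integer solutions exist.

yes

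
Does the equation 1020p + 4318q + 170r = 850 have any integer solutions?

yes

gcd(4318, 1020) = 34.
gcd(34, 170) = 34.
34 divides 850, so integer solutions exist.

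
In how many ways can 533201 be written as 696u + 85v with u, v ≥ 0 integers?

9

gcd(696, 85):
  696 = 8*85 + 16
  85 = 5*16 + 5
  16 = 3*5 + 1
  5 = 5*1
so gcd(696, 85) = 1.
Back-substitute for Bézout coefficients:
  1 = 16 - 3*5
  ... = 696*(16) + 85*(-131)
Scale by 533201: one solution is (8531216, -69849331). Reduce u mod 85: (21, 6101).
General: u = 21 + 85t, v = 6101 - 696t.
u ≥ 0 ⇒ t ≥ 0; v ≥ 0 ⇒ t ≤ 8. So t ∈ [0, 8]: 9 solutions.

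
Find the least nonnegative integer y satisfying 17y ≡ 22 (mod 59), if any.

gcd(59, 17) = 1  (59 = 3*17 + 8, 17 = 2*8 + 1, 8 = 8*1).
1 divides 22, so solutions exist.
Back-substituting, 17*(7) + 59*(-2) = 1.
So 17*(7) ≡ 1 (mod 59); multiply by 22: y ≡ 154 (mod 59).
Smallest nonnegative: y = 154 mod 59 = 36.

36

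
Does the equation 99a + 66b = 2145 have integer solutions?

gcd(99, 66) = 33  (99 = 1×66 + 33, 66 = 2×33).
33 divides 2145, so integer solutions exist.

yes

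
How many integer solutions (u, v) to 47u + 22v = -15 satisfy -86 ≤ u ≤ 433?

gcd(47, 22) = 1.
By Bézout, 47*(-7) + 22*(15) = 1.
Particular solution: (17, -37).
General solution: u = 17 + 22t, v = -37 - 47t for integer t.
-86 ≤ 17 + 22t ≤ 433 gives t ∈ [-4, 18], which is 23 values.

23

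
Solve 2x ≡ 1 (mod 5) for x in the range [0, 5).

gcd(5, 2) = 1.
By Bézout, 2×(-2) + 5×(1) = 1.
So 2×-2 ≡ 1 (mod 5), and -2 mod 5 = 3.

3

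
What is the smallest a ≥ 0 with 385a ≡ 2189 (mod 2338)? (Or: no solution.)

no solution

gcd(2338, 385):
  2338 = 6·385 + 28
  385 = 13·28 + 21
  28 = 1·21 + 7
  21 = 3·7
so gcd(2338, 385) = 7.
7 does not divide 2189, so the congruence has no solution.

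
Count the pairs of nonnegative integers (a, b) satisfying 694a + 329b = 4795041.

gcd(694, 329) = 1.
By Bézout, 694×(64) + 329×(-135) = 1.
One solution: (307, 13927).
General: a = 307 + 329t, b = 13927 - 694t.
a ≥ 0 ⇒ t ≥ 0; b ≥ 0 ⇒ t ≤ 20. So t ∈ [0, 20]: 21 solutions.

21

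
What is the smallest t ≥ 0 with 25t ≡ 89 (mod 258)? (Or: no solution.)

179

gcd(258, 25) = 1  (258 = 10×25 + 8, 25 = 3×8 + 1, 8 = 8×1).
1 divides 89, so solutions exist.
Back-substituting, 25×(31) + 258×(-3) = 1.
So 25×(31) ≡ 1 (mod 258); multiply by 89: t ≡ 2759 (mod 258).
Smallest nonnegative: t = 2759 mod 258 = 179.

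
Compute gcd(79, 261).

gcd(261, 79):
  261 = 3×79 + 24
  79 = 3×24 + 7
  24 = 3×7 + 3
  7 = 2×3 + 1
  3 = 3×1
so gcd(261, 79) = 1.

1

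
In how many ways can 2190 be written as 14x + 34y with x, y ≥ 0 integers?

10

gcd(34, 14) = 2  (34 = 2×14 + 6, 14 = 2×6 + 2, 6 = 3×2).
Back-substituting, 14×(5) + 34×(-2) = 2.
Scale by 1095: one solution is (5475, -2190). Reduce x mod 17: (1, 64).
General: x = 1 + 17t, y = 64 - 7t.
x ≥ 0 ⇒ t ≥ 0; y ≥ 0 ⇒ t ≤ 9. So t ∈ [0, 9]: 10 solutions.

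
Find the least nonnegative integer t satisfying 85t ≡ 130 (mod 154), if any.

gcd(154, 85) = 1.
1 divides 130, so solutions exist.
By Bézout, 85·(29) + 154·(-16) = 1.
So 85·(29) ≡ 1 (mod 154); multiply by 130: t ≡ 3770 (mod 154).
Smallest nonnegative: t = 3770 mod 154 = 74.

74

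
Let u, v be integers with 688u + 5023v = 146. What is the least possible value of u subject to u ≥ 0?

4921

gcd(5023, 688) = 1.
1 divides 146, so solutions exist.
By Bézout, 688*(825) + 5023*(-113) = 1.
Scale by 146/1 = 146: (u₀, v₀) = (120450, -16498).
General solution: u = 120450 + 5023t, v = -16498 - 688t for integer t.
u ≥ 0: smallest is 120450 mod 5023 = 4921 (at t = -23), with v = -674.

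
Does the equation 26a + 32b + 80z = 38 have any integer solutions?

gcd(32, 26) = 2.
gcd(2, 80) = 2.
2 divides 38, so integer solutions exist.

yes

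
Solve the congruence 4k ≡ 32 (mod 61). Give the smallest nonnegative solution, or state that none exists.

gcd(61, 4) = 1  (61 = 15·4 + 1, 4 = 4·1).
1 divides 32, so solutions exist.
Back-substituting, 4·(-15) + 61·(1) = 1.
So 4·(-15) ≡ 1 (mod 61); multiply by 32: k ≡ -480 (mod 61).
Smallest nonnegative: k = -480 mod 61 = 8.

8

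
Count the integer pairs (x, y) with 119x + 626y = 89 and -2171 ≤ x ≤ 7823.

gcd(626, 119) = 1  (626 = 5*119 + 31, 119 = 3*31 + 26, 31 = 1*26 + 5, 26 = 5*5 + 1, 5 = 5*1).
Back-substituting, 119*(121) + 626*(-23) = 1.
Scale by 89: particular solution (10769, -2047); reduce x mod 626: (127, -24).
General solution: x = 127 + 626t, y = -24 - 119t for integer t.
-2171 ≤ 127 + 626t ≤ 7823 gives t ∈ [-3, 12], which is 16 values.

16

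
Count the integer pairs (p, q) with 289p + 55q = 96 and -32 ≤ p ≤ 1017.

gcd(289, 55) = 1.
By Bézout, 289*(4) + 55*(-21) = 1.
Particular solution: (54, -282).
General solution: p = 54 + 55t, q = -282 - 289t for integer t.
-32 ≤ 54 + 55t ≤ 1017 gives t ∈ [-1, 17], which is 19 values.

19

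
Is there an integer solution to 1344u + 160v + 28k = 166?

no

gcd(1344, 160):
  1344 = 8·160 + 64
  160 = 2·64 + 32
  64 = 2·32
so gcd(1344, 160) = 32.
gcd(32, 28) = 4.
4 does not divide 166 (remainder 2), so no integer solutions.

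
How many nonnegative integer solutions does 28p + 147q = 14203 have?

gcd(147, 28) = 7  (147 = 5*28 + 7, 28 = 4*7).
Back-substituting, 28*(-5) + 147*(1) = 7.
Scale by 2029: one solution is (-10145, 2029). Reduce p mod 21: (19, 93).
General: p = 19 + 21t, q = 93 - 4t.
p ≥ 0 ⇒ t ≥ 0; q ≥ 0 ⇒ t ≤ 23. So t ∈ [0, 23]: 24 solutions.

24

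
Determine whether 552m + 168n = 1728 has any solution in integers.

yes

gcd(552, 168) = 24  (552 = 3*168 + 48, 168 = 3*48 + 24, 48 = 2*24).
24 divides 1728, so integer solutions exist.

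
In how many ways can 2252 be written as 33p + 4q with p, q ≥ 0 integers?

18

gcd(33, 4):
  33 = 8×4 + 1
  4 = 4×1
so gcd(33, 4) = 1.
Back-substitute for Bézout coefficients:
  1 = 33 - 8×4
  ... = 33×(1) + 4×(-8)
Scale by 2252: one solution is (2252, -18016). Reduce p mod 4: (0, 563).
General: p = 0 + 4t, q = 563 - 33t.
p ≥ 0 ⇒ t ≥ 0; q ≥ 0 ⇒ t ≤ 17. So t ∈ [0, 17]: 18 solutions.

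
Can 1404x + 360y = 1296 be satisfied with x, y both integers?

yes

gcd(1404, 360) = 36  (1404 = 3*360 + 324, 360 = 1*324 + 36, 324 = 9*36).
36 divides 1296, so integer solutions exist.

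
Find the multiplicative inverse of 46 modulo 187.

gcd(187, 46):
  187 = 4*46 + 3
  46 = 15*3 + 1
  3 = 3*1
so gcd(187, 46) = 1.
Back-substitute for Bézout coefficients:
  1 = 46 - 15*3
  ... = 46*(61) + 187*(-15)
So 46*61 ≡ 1 (mod 187), and 61 mod 187 = 61.

61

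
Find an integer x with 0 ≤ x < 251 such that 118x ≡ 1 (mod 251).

117

gcd(251, 118) = 1.
By Bézout, 118×(117) + 251×(-55) = 1.
So 118×117 ≡ 1 (mod 251), and 117 mod 251 = 117.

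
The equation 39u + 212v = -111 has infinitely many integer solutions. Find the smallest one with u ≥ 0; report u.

gcd(212, 39) = 1  (212 = 5×39 + 17, 39 = 2×17 + 5, 17 = 3×5 + 2, 5 = 2×2 + 1, 2 = 2×1).
1 divides -111, so solutions exist.
Back-substituting, 39×(87) + 212×(-16) = 1.
Scale by -111/1 = -111: (u₀, v₀) = (-9657, 1776).
General solution: u = -9657 + 212t, v = 1776 - 39t for integer t.
u ≥ 0: smallest is -9657 mod 212 = 95 (at t = 46), with v = -18.

95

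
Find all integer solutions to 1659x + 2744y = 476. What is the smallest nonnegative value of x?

gcd(2744, 1659):
  2744 = 1·1659 + 1085
  1659 = 1·1085 + 574
  1085 = 1·574 + 511
  574 = 1·511 + 63
  511 = 8·63 + 7
  63 = 9·7
so gcd(2744, 1659) = 7.
7 divides 476, so solutions exist.
Back-substitute for Bézout coefficients:
  7 = 511 - 8·63
  ... = 1659·(-43) + 2744·(26)
Scale by 476/7 = 68: (x₀, y₀) = (-2924, 1768).
General solution: x = -2924 + 392t, y = 1768 - 237t for integer t.
x ≥ 0: smallest is -2924 mod 392 = 212 (at t = 8), with y = -128.

212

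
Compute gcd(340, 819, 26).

gcd(819, 340):
  819 = 2*340 + 139
  340 = 2*139 + 62
  139 = 2*62 + 15
  62 = 4*15 + 2
  15 = 7*2 + 1
  2 = 2*1
so gcd(819, 340) = 1.
gcd(1, 26) = 1.

1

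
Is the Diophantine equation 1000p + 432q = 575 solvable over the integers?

gcd(1000, 432) = 8.
8 does not divide 575 (remainder 7), so no integer solutions.

no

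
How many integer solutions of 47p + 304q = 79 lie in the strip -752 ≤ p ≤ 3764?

15

gcd(304, 47):
  304 = 6·47 + 22
  47 = 2·22 + 3
  22 = 7·3 + 1
  3 = 3·1
so gcd(304, 47) = 1.
Back-substitute for Bézout coefficients:
  1 = 22 - 7·3
  ... = 47·(-97) + 304·(15)
Scale by 79: particular solution (-7663, 1185); reduce p mod 304: (241, -37).
General solution: p = 241 + 304t, q = -37 - 47t for integer t.
-752 ≤ 241 + 304t ≤ 3764 gives t ∈ [-3, 11], which is 15 values.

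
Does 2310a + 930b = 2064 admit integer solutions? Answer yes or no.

gcd(2310, 930) = 30  (2310 = 2·930 + 450, 930 = 2·450 + 30, 450 = 15·30).
30 does not divide 2064 (remainder 24), so no integer solutions.

no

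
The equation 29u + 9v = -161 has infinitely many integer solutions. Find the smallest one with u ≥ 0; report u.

gcd(29, 9):
  29 = 3·9 + 2
  9 = 4·2 + 1
  2 = 2·1
so gcd(29, 9) = 1.
1 divides -161, so solutions exist.
Back-substitute for Bézout coefficients:
  1 = 9 - 4·2
  ... = 29·(-4) + 9·(13)
Scale by -161/1 = -161: (u₀, v₀) = (644, -2093).
General solution: u = 644 + 9t, v = -2093 - 29t for integer t.
u ≥ 0: smallest is 644 mod 9 = 5 (at t = -71), with v = -34.

5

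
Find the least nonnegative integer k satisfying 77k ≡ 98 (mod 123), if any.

gcd(123, 77) = 1  (123 = 1*77 + 46, 77 = 1*46 + 31, 46 = 1*31 + 15, 31 = 2*15 + 1, 15 = 15*1).
1 divides 98, so solutions exist.
Back-substituting, 77*(8) + 123*(-5) = 1.
So 77*(8) ≡ 1 (mod 123); multiply by 98: k ≡ 784 (mod 123).
Smallest nonnegative: k = 784 mod 123 = 46.

46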